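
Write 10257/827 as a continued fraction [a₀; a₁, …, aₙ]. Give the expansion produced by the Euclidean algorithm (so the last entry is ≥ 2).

10257 = 12×827 + 333
827 = 2×333 + 161
333 = 2×161 + 11
161 = 14×11 + 7
11 = 1×7 + 4
7 = 1×4 + 3
4 = 1×3 + 1
3 = 3×1 + 0  (stop)
So 10257/827 = [12; 2, 2, 14, 1, 1, 1, 3].

[12; 2, 2, 14, 1, 1, 1, 3]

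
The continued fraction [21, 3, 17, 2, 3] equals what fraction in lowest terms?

7955/373

Using pₖ = aₖpₖ₋₁ + pₖ₋₂ and qₖ = aₖqₖ₋₁ + qₖ₋₂:
  k=0: a=21, p=21, q=1
  k=1: a=3, p=64, q=3
  k=2: a=17, p=1109, q=52
  k=3: a=2, p=2282, q=107
  k=4: a=3, p=7955, q=373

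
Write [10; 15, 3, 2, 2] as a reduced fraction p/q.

Using pₖ = aₖpₖ₋₁ + pₖ₋₂ and qₖ = aₖqₖ₋₁ + qₖ₋₂:
  k=0: a=10, p=10, q=1
  k=1: a=15, p=151, q=15
  k=2: a=3, p=463, q=46
  k=3: a=2, p=1077, q=107
  k=4: a=2, p=2617, q=260

2617/260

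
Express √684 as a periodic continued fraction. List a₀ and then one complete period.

a₀ = ⌊√684⌋ = 26.
With m₀=0, d₀=1 and mₖ₊₁ = dₖaₖ − mₖ, dₖ₊₁ = (n − mₖ₊₁²)/dₖ, aₖ₊₁ = ⌊(a₀+mₖ₊₁)/dₖ₊₁⌋:
  k=1: m=26, d=8, a=6
  k=2: m=22, d=25, a=1
  k=3: m=3, d=27, a=1
  k=4: m=24, d=4, a=12
  k=5: m=24, d=27, a=1
  k=6: m=3, d=25, a=1
  k=7: m=22, d=8, a=6
  k=8: m=26, d=1, a=52
d=1 and a=2a₀=52 at k=8, so the next step gives (m, d) = (26, 8) again — its k=1 value — and the period has length 8.

[26; 6, 1, 1, 12, 1, 1, 6, 52]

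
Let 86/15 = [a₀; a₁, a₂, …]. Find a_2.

86 = 5·15 + 11   →  a_0 = 5
15 = 1·11 + 4   →  a_1 = 1
11 = 2·4 + 3   →  a_2 = 2

2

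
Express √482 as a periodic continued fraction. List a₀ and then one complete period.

[21; 1, 20, 1, 42]

a₀ = ⌊√482⌋ = 21.
With m₀=0, d₀=1 and mₖ₊₁ = dₖaₖ − mₖ, dₖ₊₁ = (n − mₖ₊₁²)/dₖ, aₖ₊₁ = ⌊(a₀+mₖ₊₁)/dₖ₊₁⌋:
  k=1: m=21, d=41, a=1
  k=2: m=20, d=2, a=20
  k=3: m=20, d=41, a=1
  k=4: m=21, d=1, a=42
d=1 and a=2a₀=42 at k=4, so the next step gives (m, d) = (21, 41) again — its k=1 value — and the period has length 4.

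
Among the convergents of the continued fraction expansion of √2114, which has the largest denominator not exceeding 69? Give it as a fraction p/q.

2115/46

√2114 = [45; 1, 44, 1, 90, …] (period length 4).
Convergents:
  p_0/q_0 = 45/1
  p_1/q_1 = 46/1
  p_2/q_2 = 2069/45
  p_3/q_3 = 2115/46
  p_4/q_4 = 192419/4185
q_3 = 46 ≤ 69 < 4185 = q_4, so the answer is 2115/46.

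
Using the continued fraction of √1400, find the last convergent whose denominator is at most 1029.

33413/893

√1400 = [37; 2, 2, 2, 74, …] (period length 4).
Convergents:
  p_0/q_0 = 37/1
  p_1/q_1 = 75/2
  p_2/q_2 = 187/5
  p_3/q_3 = 449/12
  p_4/q_4 = 33413/893
  p_5/q_5 = 67275/1798
q_4 = 893 ≤ 1029 < 1798 = q_5, so the answer is 33413/893.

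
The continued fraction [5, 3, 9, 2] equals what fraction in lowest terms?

Fold from the inside: start with 2/1.
  9 + 1/2 = 19/2
  3 + 2/19 = 59/19
  5 + 19/59 = 314/59

314/59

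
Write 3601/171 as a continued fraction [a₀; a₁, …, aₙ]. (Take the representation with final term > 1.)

[21; 17, 10]

3601 = 21·171 + 10
171 = 17·10 + 1
10 = 10·1 + 0  (stop)
So 3601/171 = [21; 17, 10].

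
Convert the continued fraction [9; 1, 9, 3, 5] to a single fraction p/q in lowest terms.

1634/165

Using pₖ = aₖpₖ₋₁ + pₖ₋₂ and qₖ = aₖqₖ₋₁ + qₖ₋₂:
  k=0: a=9, p=9, q=1
  k=1: a=1, p=10, q=1
  k=2: a=9, p=99, q=10
  k=3: a=3, p=307, q=31
  k=4: a=5, p=1634, q=165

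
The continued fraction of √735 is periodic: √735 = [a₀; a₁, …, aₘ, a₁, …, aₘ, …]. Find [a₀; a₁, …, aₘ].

[27; 9, 54]

a₀ = ⌊√735⌋ = 27.
With m₀=0, d₀=1 and mₖ₊₁ = dₖaₖ − mₖ, dₖ₊₁ = (n − mₖ₊₁²)/dₖ, aₖ₊₁ = ⌊(a₀+mₖ₊₁)/dₖ₊₁⌋:
  k=1: m=27, d=6, a=9
  k=2: m=27, d=1, a=54
d=1 and a=2a₀=54 at k=2, so the next step gives (m, d) = (27, 6) again — its k=1 value — and the period has length 2.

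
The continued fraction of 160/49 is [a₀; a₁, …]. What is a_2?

160 = 3·49 + 13   →  a_0 = 3
49 = 3·13 + 10   →  a_1 = 3
13 = 1·10 + 3   →  a_2 = 1

1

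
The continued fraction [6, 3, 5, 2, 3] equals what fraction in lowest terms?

764/121

Using pₖ = aₖpₖ₋₁ + pₖ₋₂ and qₖ = aₖqₖ₋₁ + qₖ₋₂:
  k=0: a=6, p=6, q=1
  k=1: a=3, p=19, q=3
  k=2: a=5, p=101, q=16
  k=3: a=2, p=221, q=35
  k=4: a=3, p=764, q=121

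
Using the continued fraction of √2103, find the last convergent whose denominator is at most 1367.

√2103 = [45; 1, 6, 15, 6, 1, 90, …] (period length 6).
Convergents:
  p_0/q_0 = 45/1
  p_1/q_1 = 46/1
  p_2/q_2 = 321/7
  p_3/q_3 = 4861/106
  p_4/q_4 = 29487/643
  p_5/q_5 = 34348/749
  p_6/q_6 = 3120807/68053
q_5 = 749 ≤ 1367 < 68053 = q_6, so the answer is 34348/749.

34348/749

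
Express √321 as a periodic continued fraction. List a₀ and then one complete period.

[17; 1, 10, 1, 34]

a₀ = ⌊√321⌋ = 17.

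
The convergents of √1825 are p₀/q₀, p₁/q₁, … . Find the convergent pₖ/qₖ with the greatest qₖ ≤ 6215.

91549/2143

√1825 = [42; 1, 2, 1, 1, 2, 1, 84, …] (period length 7).
Convergents:
  p_0/q_0 = 42/1
  p_1/q_1 = 43/1
  p_2/q_2 = 128/3
  p_3/q_3 = 171/4
  p_4/q_4 = 299/7
  p_5/q_5 = 769/18
  p_6/q_6 = 1068/25
  p_7/q_7 = 90481/2118
  p_8/q_8 = 91549/2143
  p_9/q_9 = 273579/6404
q_8 = 2143 ≤ 6215 < 6404 = q_9, so the answer is 91549/2143.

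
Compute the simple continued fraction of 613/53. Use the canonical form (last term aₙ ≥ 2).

613 = 11*53 + 30
53 = 1*30 + 23
30 = 1*23 + 7
23 = 3*7 + 2
7 = 3*2 + 1
2 = 2*1 + 0  (stop)
So 613/53 = [11; 1, 1, 3, 3, 2].

[11; 1, 1, 3, 3, 2]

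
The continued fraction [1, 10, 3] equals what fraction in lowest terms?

34/31

Fold from the inside: start with 3/1.
  10 + 1/3 = 31/3
  1 + 3/31 = 34/31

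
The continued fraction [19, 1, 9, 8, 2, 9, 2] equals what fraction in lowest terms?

Using pₖ = aₖpₖ₋₁ + pₖ₋₂ and qₖ = aₖqₖ₋₁ + qₖ₋₂:
  k=0: a=19, p=19, q=1
  k=1: a=1, p=20, q=1
  k=2: a=9, p=199, q=10
  k=3: a=8, p=1612, q=81
  k=4: a=2, p=3423, q=172
  k=5: a=9, p=32419, q=1629
  k=6: a=2, p=68261, q=3430

68261/3430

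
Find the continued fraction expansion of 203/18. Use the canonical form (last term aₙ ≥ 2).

[11; 3, 1, 1, 2]

203 = 11×18 + 5
18 = 3×5 + 3
5 = 1×3 + 2
3 = 1×2 + 1
2 = 2×1 + 0  (stop)
So 203/18 = [11; 3, 1, 1, 2].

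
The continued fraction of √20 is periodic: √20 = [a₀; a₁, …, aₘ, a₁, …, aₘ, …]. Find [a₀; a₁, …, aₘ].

[4; 2, 8]

a₀ = ⌊√20⌋ = 4.
With m₀=0, d₀=1 and mₖ₊₁ = dₖaₖ − mₖ, dₖ₊₁ = (n − mₖ₊₁²)/dₖ, aₖ₊₁ = ⌊(a₀+mₖ₊₁)/dₖ₊₁⌋:
  k=1: m=4, d=4, a=2
  k=2: m=4, d=1, a=8
d=1 and a=2a₀=8 at k=2, so the next step gives (m, d) = (4, 4) again — its k=1 value — and the period has length 2.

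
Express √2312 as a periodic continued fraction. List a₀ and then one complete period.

[48; 12, 96]

a₀ = ⌊√2312⌋ = 48.
With m₀=0, d₀=1 and mₖ₊₁ = dₖaₖ − mₖ, dₖ₊₁ = (n − mₖ₊₁²)/dₖ, aₖ₊₁ = ⌊(a₀+mₖ₊₁)/dₖ₊₁⌋:
  k=1: m=48, d=8, a=12
  k=2: m=48, d=1, a=96
d=1 and a=2a₀=96 at k=2, so the next step gives (m, d) = (48, 8) again — its k=1 value — and the period has length 2.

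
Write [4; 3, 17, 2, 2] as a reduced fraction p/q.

Using pₖ = aₖpₖ₋₁ + pₖ₋₂ and qₖ = aₖqₖ₋₁ + qₖ₋₂:
  k=0: a=4, p=4, q=1
  k=1: a=3, p=13, q=3
  k=2: a=17, p=225, q=52
  k=3: a=2, p=463, q=107
  k=4: a=2, p=1151, q=266

1151/266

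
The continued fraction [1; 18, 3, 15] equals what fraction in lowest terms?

889/843

Fold from the inside: start with 15/1.
  3 + 1/15 = 46/15
  18 + 15/46 = 843/46
  1 + 46/843 = 889/843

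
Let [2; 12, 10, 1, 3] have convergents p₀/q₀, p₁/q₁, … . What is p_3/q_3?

277/133

Using pₖ = aₖpₖ₋₁ + pₖ₋₂, qₖ = aₖqₖ₋₁ + qₖ₋₂ (with p₋₁=1, p₋₂=0, q₋₁=0, q₋₂=1):
  k=0: a=2, p=2, q=1
  k=1: a=12, p=25, q=12
  k=2: a=10, p=252, q=121
  k=3: a=1, p=277, q=133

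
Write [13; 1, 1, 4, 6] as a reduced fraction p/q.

Fold from the inside: start with 6/1.
  4 + 1/6 = 25/6
  1 + 6/25 = 31/25
  1 + 25/31 = 56/31
  13 + 31/56 = 759/56

759/56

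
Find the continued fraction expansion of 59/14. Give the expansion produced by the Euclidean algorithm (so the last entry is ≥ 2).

[4; 4, 1, 2]

59 = 4*14 + 3
14 = 4*3 + 2
3 = 1*2 + 1
2 = 2*1 + 0  (stop)
So 59/14 = [4; 4, 1, 2].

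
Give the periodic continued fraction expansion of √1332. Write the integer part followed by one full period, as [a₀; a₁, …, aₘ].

a₀ = ⌊√1332⌋ = 36.
With m₀=0, d₀=1 and mₖ₊₁ = dₖaₖ − mₖ, dₖ₊₁ = (n − mₖ₊₁²)/dₖ, aₖ₊₁ = ⌊(a₀+mₖ₊₁)/dₖ₊₁⌋:
  k=1: m=36, d=36, a=2
  k=2: m=36, d=1, a=72
d=1 and a=2a₀=72 at k=2, so the next step gives (m, d) = (36, 36) again — its k=1 value — and the period has length 2.

[36; 2, 72]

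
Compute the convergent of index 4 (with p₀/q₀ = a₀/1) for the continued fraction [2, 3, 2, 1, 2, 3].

62/27

Using pₖ = aₖpₖ₋₁ + pₖ₋₂, qₖ = aₖqₖ₋₁ + qₖ₋₂ (with p₋₁=1, p₋₂=0, q₋₁=0, q₋₂=1):
  k=0: a=2, p=2, q=1
  k=1: a=3, p=7, q=3
  k=2: a=2, p=16, q=7
  k=3: a=1, p=23, q=10
  k=4: a=2, p=62, q=27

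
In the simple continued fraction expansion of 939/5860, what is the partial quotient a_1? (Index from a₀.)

6

939 = 0·5860 + 939   →  a_0 = 0
5860 = 6·939 + 226   →  a_1 = 6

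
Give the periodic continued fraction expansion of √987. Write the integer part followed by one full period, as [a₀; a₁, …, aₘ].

[31; 2, 2, 2, 62]

a₀ = ⌊√987⌋ = 31.
With m₀=0, d₀=1 and mₖ₊₁ = dₖaₖ − mₖ, dₖ₊₁ = (n − mₖ₊₁²)/dₖ, aₖ₊₁ = ⌊(a₀+mₖ₊₁)/dₖ₊₁⌋:
  k=1: m=31, d=26, a=2
  k=2: m=21, d=21, a=2
  k=3: m=21, d=26, a=2
  k=4: m=31, d=1, a=62
d=1 and a=2a₀=62 at k=4, so the next step gives (m, d) = (31, 26) again — its k=1 value — and the period has length 4.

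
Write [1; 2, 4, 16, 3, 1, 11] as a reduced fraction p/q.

Fold from the inside: start with 11/1.
  1 + 1/11 = 12/11
  3 + 11/12 = 47/12
  16 + 12/47 = 764/47
  4 + 47/764 = 3103/764
  2 + 764/3103 = 6970/3103
  1 + 3103/6970 = 10073/6970

10073/6970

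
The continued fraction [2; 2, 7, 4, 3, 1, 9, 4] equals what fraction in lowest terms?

25997/10535

Fold from the inside: start with 4/1.
  9 + 1/4 = 37/4
  1 + 4/37 = 41/37
  3 + 37/41 = 160/41
  4 + 41/160 = 681/160
  7 + 160/681 = 4927/681
  2 + 681/4927 = 10535/4927
  2 + 4927/10535 = 25997/10535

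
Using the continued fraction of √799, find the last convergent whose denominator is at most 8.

113/4

√799 = [28; 3, 1, 3, 56, …] (period length 4).
Convergents:
  p_0/q_0 = 28/1
  p_1/q_1 = 85/3
  p_2/q_2 = 113/4
  p_3/q_3 = 424/15
q_2 = 4 ≤ 8 < 15 = q_3, so the answer is 113/4.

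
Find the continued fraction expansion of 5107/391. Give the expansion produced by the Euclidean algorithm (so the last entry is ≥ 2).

5107 = 13·391 + 24
391 = 16·24 + 7
24 = 3·7 + 3
7 = 2·3 + 1
3 = 3·1 + 0  (stop)
So 5107/391 = [13; 16, 3, 2, 3].

[13; 16, 3, 2, 3]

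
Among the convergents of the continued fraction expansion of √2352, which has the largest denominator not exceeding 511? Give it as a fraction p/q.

18817/388

√2352 = [48; 2, 96, …] (period length 2).
Convergents:
  p_0/q_0 = 48/1
  p_1/q_1 = 97/2
  p_2/q_2 = 9360/193
  p_3/q_3 = 18817/388
  p_4/q_4 = 1815792/37441
q_3 = 388 ≤ 511 < 37441 = q_4, so the answer is 18817/388.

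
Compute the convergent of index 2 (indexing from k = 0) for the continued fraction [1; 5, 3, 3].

Using pₖ = aₖpₖ₋₁ + pₖ₋₂, qₖ = aₖqₖ₋₁ + qₖ₋₂ (with p₋₁=1, p₋₂=0, q₋₁=0, q₋₂=1):
  k=0: a=1, p=1, q=1
  k=1: a=5, p=6, q=5
  k=2: a=3, p=19, q=16

19/16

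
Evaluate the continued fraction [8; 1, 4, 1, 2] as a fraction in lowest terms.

150/17

Fold from the inside: start with 2/1.
  1 + 1/2 = 3/2
  4 + 2/3 = 14/3
  1 + 3/14 = 17/14
  8 + 14/17 = 150/17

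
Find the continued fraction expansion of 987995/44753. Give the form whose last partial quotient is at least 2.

[22; 13, 19, 2, 14, 6]

987995 = 22×44753 + 3429
44753 = 13×3429 + 176
3429 = 19×176 + 85
176 = 2×85 + 6
85 = 14×6 + 1
6 = 6×1 + 0  (stop)
So 987995/44753 = [22; 13, 19, 2, 14, 6].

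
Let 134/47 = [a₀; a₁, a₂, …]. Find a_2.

5

134 = 2·47 + 40   →  a_0 = 2
47 = 1·40 + 7   →  a_1 = 1
40 = 5·7 + 5   →  a_2 = 5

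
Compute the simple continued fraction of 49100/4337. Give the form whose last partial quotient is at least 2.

[11; 3, 8, 1, 4, 2, 4, 3]

49100 = 11×4337 + 1393
4337 = 3×1393 + 158
1393 = 8×158 + 129
158 = 1×129 + 29
129 = 4×29 + 13
29 = 2×13 + 3
13 = 4×3 + 1
3 = 3×1 + 0  (stop)
So 49100/4337 = [11; 3, 8, 1, 4, 2, 4, 3].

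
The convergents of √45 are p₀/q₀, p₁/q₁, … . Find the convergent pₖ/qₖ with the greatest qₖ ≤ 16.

47/7

√45 = [6; 1, 2, 2, 2, 1, 12, …] (period length 6).
Convergents:
  p_0/q_0 = 6/1
  p_1/q_1 = 7/1
  p_2/q_2 = 20/3
  p_3/q_3 = 47/7
  p_4/q_4 = 114/17
q_3 = 7 ≤ 16 < 17 = q_4, so the answer is 47/7.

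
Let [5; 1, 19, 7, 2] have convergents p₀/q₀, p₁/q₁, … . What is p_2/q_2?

119/20

Using pₖ = aₖpₖ₋₁ + pₖ₋₂, qₖ = aₖqₖ₋₁ + qₖ₋₂ (with p₋₁=1, p₋₂=0, q₋₁=0, q₋₂=1):
  k=0: a=5, p=5, q=1
  k=1: a=1, p=6, q=1
  k=2: a=19, p=119, q=20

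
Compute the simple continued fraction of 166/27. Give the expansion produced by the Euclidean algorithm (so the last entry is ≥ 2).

166 = 6*27 + 4
27 = 6*4 + 3
4 = 1*3 + 1
3 = 3*1 + 0  (stop)
So 166/27 = [6; 6, 1, 3].

[6; 6, 1, 3]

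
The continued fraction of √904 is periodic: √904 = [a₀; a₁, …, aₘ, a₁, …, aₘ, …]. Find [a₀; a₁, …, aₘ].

[30; 15, 60]

a₀ = ⌊√904⌋ = 30.
With m₀=0, d₀=1 and mₖ₊₁ = dₖaₖ − mₖ, dₖ₊₁ = (n − mₖ₊₁²)/dₖ, aₖ₊₁ = ⌊(a₀+mₖ₊₁)/dₖ₊₁⌋:
  k=1: m=30, d=4, a=15
  k=2: m=30, d=1, a=60
d=1 and a=2a₀=60 at k=2, so the next step gives (m, d) = (30, 4) again — its k=1 value — and the period has length 2.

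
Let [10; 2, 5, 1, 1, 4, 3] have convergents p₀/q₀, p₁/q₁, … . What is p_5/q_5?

Using pₖ = aₖpₖ₋₁ + pₖ₋₂, qₖ = aₖqₖ₋₁ + qₖ₋₂ (with p₋₁=1, p₋₂=0, q₋₁=0, q₋₂=1):
  k=0: a=10, p=10, q=1
  k=1: a=2, p=21, q=2
  k=2: a=5, p=115, q=11
  k=3: a=1, p=136, q=13
  k=4: a=1, p=251, q=24
  k=5: a=4, p=1140, q=109

1140/109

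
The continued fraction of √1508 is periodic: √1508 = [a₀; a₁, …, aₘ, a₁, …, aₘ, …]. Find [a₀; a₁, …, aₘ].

[38; 1, 4, 1, 76]

a₀ = ⌊√1508⌋ = 38.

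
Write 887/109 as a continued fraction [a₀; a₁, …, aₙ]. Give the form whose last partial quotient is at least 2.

[8; 7, 3, 1, 3]

887 = 8*109 + 15
109 = 7*15 + 4
15 = 3*4 + 3
4 = 1*3 + 1
3 = 3*1 + 0  (stop)
So 887/109 = [8; 7, 3, 1, 3].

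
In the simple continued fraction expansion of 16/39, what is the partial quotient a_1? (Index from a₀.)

16 = 0·39 + 16   →  a_0 = 0
39 = 2·16 + 7   →  a_1 = 2

2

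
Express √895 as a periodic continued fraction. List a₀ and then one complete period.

a₀ = ⌊√895⌋ = 29.
With m₀=0, d₀=1 and mₖ₊₁ = dₖaₖ − mₖ, dₖ₊₁ = (n − mₖ₊₁²)/dₖ, aₖ₊₁ = ⌊(a₀+mₖ₊₁)/dₖ₊₁⌋:
  k=1: m=29, d=54, a=1
  k=2: m=25, d=5, a=10
  k=3: m=25, d=54, a=1
  k=4: m=29, d=1, a=58
d=1 and a=2a₀=58 at k=4, so the next step gives (m, d) = (29, 54) again — its k=1 value — and the period has length 4.

[29; 1, 10, 1, 58]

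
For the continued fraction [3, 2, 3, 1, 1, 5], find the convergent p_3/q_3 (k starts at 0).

Using pₖ = aₖpₖ₋₁ + pₖ₋₂, qₖ = aₖqₖ₋₁ + qₖ₋₂ (with p₋₁=1, p₋₂=0, q₋₁=0, q₋₂=1):
  k=0: a=3, p=3, q=1
  k=1: a=2, p=7, q=2
  k=2: a=3, p=24, q=7
  k=3: a=1, p=31, q=9

31/9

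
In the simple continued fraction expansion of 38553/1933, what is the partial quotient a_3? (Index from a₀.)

38553 = 19·1933 + 1826   →  a_0 = 19
1933 = 1·1826 + 107   →  a_1 = 1
1826 = 17·107 + 7   →  a_2 = 17
107 = 15·7 + 2   →  a_3 = 15

15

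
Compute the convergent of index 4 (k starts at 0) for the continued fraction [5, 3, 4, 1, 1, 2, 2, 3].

Using pₖ = aₖpₖ₋₁ + pₖ₋₂, qₖ = aₖqₖ₋₁ + qₖ₋₂ (with p₋₁=1, p₋₂=0, q₋₁=0, q₋₂=1):
  k=0: a=5, p=5, q=1
  k=1: a=3, p=16, q=3
  k=2: a=4, p=69, q=13
  k=3: a=1, p=85, q=16
  k=4: a=1, p=154, q=29

154/29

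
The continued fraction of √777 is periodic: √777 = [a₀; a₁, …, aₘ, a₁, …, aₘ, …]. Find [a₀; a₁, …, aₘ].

a₀ = ⌊√777⌋ = 27.
With m₀=0, d₀=1 and mₖ₊₁ = dₖaₖ − mₖ, dₖ₊₁ = (n − mₖ₊₁²)/dₖ, aₖ₊₁ = ⌊(a₀+mₖ₊₁)/dₖ₊₁⌋:
  k=1: m=27, d=48, a=1
  k=2: m=21, d=7, a=6
  k=3: m=21, d=48, a=1
  k=4: m=27, d=1, a=54
d=1 and a=2a₀=54 at k=4, so the next step gives (m, d) = (27, 48) again — its k=1 value — and the period has length 4.

[27; 1, 6, 1, 54]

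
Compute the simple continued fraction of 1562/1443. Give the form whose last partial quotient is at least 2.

[1; 12, 7, 1, 14]

1562 = 1×1443 + 119
1443 = 12×119 + 15
119 = 7×15 + 14
15 = 1×14 + 1
14 = 14×1 + 0  (stop)
So 1562/1443 = [1; 12, 7, 1, 14].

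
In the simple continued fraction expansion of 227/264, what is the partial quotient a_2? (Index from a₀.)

6

227 = 0·264 + 227   →  a_0 = 0
264 = 1·227 + 37   →  a_1 = 1
227 = 6·37 + 5   →  a_2 = 6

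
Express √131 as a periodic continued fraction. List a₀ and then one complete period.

[11; 2, 4, 11, 4, 2, 22]

a₀ = ⌊√131⌋ = 11.
With m₀=0, d₀=1 and mₖ₊₁ = dₖaₖ − mₖ, dₖ₊₁ = (n − mₖ₊₁²)/dₖ, aₖ₊₁ = ⌊(a₀+mₖ₊₁)/dₖ₊₁⌋:
  k=1: m=11, d=10, a=2
  k=2: m=9, d=5, a=4
  k=3: m=11, d=2, a=11
  k=4: m=11, d=5, a=4
  k=5: m=9, d=10, a=2
  k=6: m=11, d=1, a=22
d=1 and a=2a₀=22 at k=6, so the next step gives (m, d) = (11, 10) again — its k=1 value — and the period has length 6.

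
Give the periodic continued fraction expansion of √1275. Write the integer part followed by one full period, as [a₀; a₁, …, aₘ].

[35; 1, 2, 2, 2, 2, 2, 1, 70]

a₀ = ⌊√1275⌋ = 35.
With m₀=0, d₀=1 and mₖ₊₁ = dₖaₖ − mₖ, dₖ₊₁ = (n − mₖ₊₁²)/dₖ, aₖ₊₁ = ⌊(a₀+mₖ₊₁)/dₖ₊₁⌋:
  k=1: m=35, d=50, a=1
  k=2: m=15, d=21, a=2
  k=3: m=27, d=26, a=2
  k=4: m=25, d=25, a=2
  k=5: m=25, d=26, a=2
  k=6: m=27, d=21, a=2
  k=7: m=15, d=50, a=1
  k=8: m=35, d=1, a=70
d=1 and a=2a₀=70 at k=8, so the next step gives (m, d) = (35, 50) again — its k=1 value — and the period has length 8.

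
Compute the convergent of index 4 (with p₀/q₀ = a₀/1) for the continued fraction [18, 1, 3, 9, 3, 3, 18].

Using pₖ = aₖpₖ₋₁ + pₖ₋₂, qₖ = aₖqₖ₋₁ + qₖ₋₂ (with p₋₁=1, p₋₂=0, q₋₁=0, q₋₂=1):
  k=0: a=18, p=18, q=1
  k=1: a=1, p=19, q=1
  k=2: a=3, p=75, q=4
  k=3: a=9, p=694, q=37
  k=4: a=3, p=2157, q=115

2157/115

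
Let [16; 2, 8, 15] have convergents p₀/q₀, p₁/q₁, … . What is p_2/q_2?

280/17

Using pₖ = aₖpₖ₋₁ + pₖ₋₂, qₖ = aₖqₖ₋₁ + qₖ₋₂ (with p₋₁=1, p₋₂=0, q₋₁=0, q₋₂=1):
  k=0: a=16, p=16, q=1
  k=1: a=2, p=33, q=2
  k=2: a=8, p=280, q=17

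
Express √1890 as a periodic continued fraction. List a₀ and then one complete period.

a₀ = ⌊√1890⌋ = 43.
With m₀=0, d₀=1 and mₖ₊₁ = dₖaₖ − mₖ, dₖ₊₁ = (n − mₖ₊₁²)/dₖ, aₖ₊₁ = ⌊(a₀+mₖ₊₁)/dₖ₊₁⌋:
  k=1: m=43, d=41, a=2
  k=2: m=39, d=9, a=9
  k=3: m=42, d=14, a=6
  k=4: m=42, d=9, a=9
  k=5: m=39, d=41, a=2
  k=6: m=43, d=1, a=86
d=1 and a=2a₀=86 at k=6, so the next step gives (m, d) = (43, 41) again — its k=1 value — and the period has length 6.

[43; 2, 9, 6, 9, 2, 86]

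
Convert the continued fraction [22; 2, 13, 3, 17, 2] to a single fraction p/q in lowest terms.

66524/2959

Fold from the inside: start with 2/1.
  17 + 1/2 = 35/2
  3 + 2/35 = 107/35
  13 + 35/107 = 1426/107
  2 + 107/1426 = 2959/1426
  22 + 1426/2959 = 66524/2959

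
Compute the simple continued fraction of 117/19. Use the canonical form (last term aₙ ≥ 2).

117 = 6×19 + 3
19 = 6×3 + 1
3 = 3×1 + 0  (stop)
So 117/19 = [6; 6, 3].

[6; 6, 3]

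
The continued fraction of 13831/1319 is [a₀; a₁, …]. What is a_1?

2

13831 = 10·1319 + 641   →  a_0 = 10
1319 = 2·641 + 37   →  a_1 = 2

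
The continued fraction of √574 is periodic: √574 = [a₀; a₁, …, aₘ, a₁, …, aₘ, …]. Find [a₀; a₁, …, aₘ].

a₀ = ⌊√574⌋ = 23.

[23; 1, 22, 1, 46]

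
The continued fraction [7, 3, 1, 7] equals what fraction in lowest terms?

Fold from the inside: start with 7/1.
  1 + 1/7 = 8/7
  3 + 7/8 = 31/8
  7 + 8/31 = 225/31

225/31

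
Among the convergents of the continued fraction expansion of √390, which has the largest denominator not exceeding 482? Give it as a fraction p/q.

9341/473

√390 = [19; 1, 2, 1, 38, …] (period length 4).
Convergents:
  p_0/q_0 = 19/1
  p_1/q_1 = 20/1
  p_2/q_2 = 59/3
  p_3/q_3 = 79/4
  p_4/q_4 = 3061/155
  p_5/q_5 = 3140/159
  p_6/q_6 = 9341/473
  p_7/q_7 = 12481/632
q_6 = 473 ≤ 482 < 632 = q_7, so the answer is 9341/473.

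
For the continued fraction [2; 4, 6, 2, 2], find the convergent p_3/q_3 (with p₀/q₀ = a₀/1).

Using pₖ = aₖpₖ₋₁ + pₖ₋₂, qₖ = aₖqₖ₋₁ + qₖ₋₂ (with p₋₁=1, p₋₂=0, q₋₁=0, q₋₂=1):
  k=0: a=2, p=2, q=1
  k=1: a=4, p=9, q=4
  k=2: a=6, p=56, q=25
  k=3: a=2, p=121, q=54

121/54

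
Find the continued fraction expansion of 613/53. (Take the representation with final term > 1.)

[11; 1, 1, 3, 3, 2]

613 = 11*53 + 30
53 = 1*30 + 23
30 = 1*23 + 7
23 = 3*7 + 2
7 = 3*2 + 1
2 = 2*1 + 0  (stop)
So 613/53 = [11; 1, 1, 3, 3, 2].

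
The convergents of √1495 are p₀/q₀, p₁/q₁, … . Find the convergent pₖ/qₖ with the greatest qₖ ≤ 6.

√1495 = [38; 1, 1, 1, 76, …] (period length 4).
Convergents:
  p_0/q_0 = 38/1
  p_1/q_1 = 39/1
  p_2/q_2 = 77/2
  p_3/q_3 = 116/3
  p_4/q_4 = 8893/230
q_3 = 3 ≤ 6 < 230 = q_4, so the answer is 116/3.

116/3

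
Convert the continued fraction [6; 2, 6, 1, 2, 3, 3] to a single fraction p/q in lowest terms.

3071/475

Fold from the inside: start with 3/1.
  3 + 1/3 = 10/3
  2 + 3/10 = 23/10
  1 + 10/23 = 33/23
  6 + 23/33 = 221/33
  2 + 33/221 = 475/221
  6 + 221/475 = 3071/475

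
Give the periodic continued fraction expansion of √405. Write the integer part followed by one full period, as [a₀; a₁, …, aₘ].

a₀ = ⌊√405⌋ = 20.
With m₀=0, d₀=1 and mₖ₊₁ = dₖaₖ − mₖ, dₖ₊₁ = (n − mₖ₊₁²)/dₖ, aₖ₊₁ = ⌊(a₀+mₖ₊₁)/dₖ₊₁⌋:
  k=1: m=20, d=5, a=8
  k=2: m=20, d=1, a=40
d=1 and a=2a₀=40 at k=2, so the next step gives (m, d) = (20, 5) again — its k=1 value — and the period has length 2.

[20; 8, 40]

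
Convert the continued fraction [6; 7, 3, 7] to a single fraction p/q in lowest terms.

988/161

Fold from the inside: start with 7/1.
  3 + 1/7 = 22/7
  7 + 7/22 = 161/22
  6 + 22/161 = 988/161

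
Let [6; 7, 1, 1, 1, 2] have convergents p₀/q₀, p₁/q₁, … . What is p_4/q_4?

141/23

Using pₖ = aₖpₖ₋₁ + pₖ₋₂, qₖ = aₖqₖ₋₁ + qₖ₋₂ (with p₋₁=1, p₋₂=0, q₋₁=0, q₋₂=1):
  k=0: a=6, p=6, q=1
  k=1: a=7, p=43, q=7
  k=2: a=1, p=49, q=8
  k=3: a=1, p=92, q=15
  k=4: a=1, p=141, q=23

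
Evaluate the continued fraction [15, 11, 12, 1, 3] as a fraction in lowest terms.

8526/565

Using pₖ = aₖpₖ₋₁ + pₖ₋₂ and qₖ = aₖqₖ₋₁ + qₖ₋₂:
  k=0: a=15, p=15, q=1
  k=1: a=11, p=166, q=11
  k=2: a=12, p=2007, q=133
  k=3: a=1, p=2173, q=144
  k=4: a=3, p=8526, q=565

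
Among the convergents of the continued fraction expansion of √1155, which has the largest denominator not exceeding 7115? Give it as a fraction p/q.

157114/4623

√1155 = [33; 1, 66, …] (period length 2).
Convergents:
  p_0/q_0 = 33/1
  p_1/q_1 = 34/1
  p_2/q_2 = 2277/67
  p_3/q_3 = 2311/68
  p_4/q_4 = 154803/4555
  p_5/q_5 = 157114/4623
  p_6/q_6 = 10524327/309673
q_5 = 4623 ≤ 7115 < 309673 = q_6, so the answer is 157114/4623.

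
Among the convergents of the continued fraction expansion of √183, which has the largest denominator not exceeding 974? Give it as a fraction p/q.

√183 = [13; 1, 1, 8, 1, 1, 26, …] (period length 6).
Convergents:
  p_0/q_0 = 13/1
  p_1/q_1 = 14/1
  p_2/q_2 = 27/2
  p_3/q_3 = 230/17
  p_4/q_4 = 257/19
  p_5/q_5 = 487/36
  p_6/q_6 = 12919/955
  p_7/q_7 = 13406/991
q_6 = 955 ≤ 974 < 991 = q_7, so the answer is 12919/955.

12919/955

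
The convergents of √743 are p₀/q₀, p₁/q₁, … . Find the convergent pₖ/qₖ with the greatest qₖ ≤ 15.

√743 = [27; 3, 1, 7, 27, 7, 1, 3, 54, …] (period length 8).
Convergents:
  p_0/q_0 = 27/1
  p_1/q_1 = 82/3
  p_2/q_2 = 109/4
  p_3/q_3 = 845/31
q_2 = 4 ≤ 15 < 31 = q_3, so the answer is 109/4.

109/4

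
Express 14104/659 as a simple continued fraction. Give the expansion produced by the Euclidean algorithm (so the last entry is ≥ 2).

14104 = 21*659 + 265
659 = 2*265 + 129
265 = 2*129 + 7
129 = 18*7 + 3
7 = 2*3 + 1
3 = 3*1 + 0  (stop)
So 14104/659 = [21; 2, 2, 18, 2, 3].

[21; 2, 2, 18, 2, 3]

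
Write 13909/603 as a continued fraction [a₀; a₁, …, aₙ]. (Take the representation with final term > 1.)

13909 = 23*603 + 40
603 = 15*40 + 3
40 = 13*3 + 1
3 = 3*1 + 0  (stop)
So 13909/603 = [23; 15, 13, 3].

[23; 15, 13, 3]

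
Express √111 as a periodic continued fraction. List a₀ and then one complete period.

a₀ = ⌊√111⌋ = 10.
With m₀=0, d₀=1 and mₖ₊₁ = dₖaₖ − mₖ, dₖ₊₁ = (n − mₖ₊₁²)/dₖ, aₖ₊₁ = ⌊(a₀+mₖ₊₁)/dₖ₊₁⌋:
  k=1: m=10, d=11, a=1
  k=2: m=1, d=10, a=1
  k=3: m=9, d=3, a=6
  k=4: m=9, d=10, a=1
  k=5: m=1, d=11, a=1
  k=6: m=10, d=1, a=20
d=1 and a=2a₀=20 at k=6, so the next step gives (m, d) = (10, 11) again — its k=1 value — and the period has length 6.

[10; 1, 1, 6, 1, 1, 20]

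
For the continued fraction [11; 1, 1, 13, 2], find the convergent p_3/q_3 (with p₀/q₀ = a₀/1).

311/27

Using pₖ = aₖpₖ₋₁ + pₖ₋₂, qₖ = aₖqₖ₋₁ + qₖ₋₂ (with p₋₁=1, p₋₂=0, q₋₁=0, q₋₂=1):
  k=0: a=11, p=11, q=1
  k=1: a=1, p=12, q=1
  k=2: a=1, p=23, q=2
  k=3: a=13, p=311, q=27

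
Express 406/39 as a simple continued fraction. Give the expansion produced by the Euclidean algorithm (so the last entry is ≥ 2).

406 = 10·39 + 16
39 = 2·16 + 7
16 = 2·7 + 2
7 = 3·2 + 1
2 = 2·1 + 0  (stop)
So 406/39 = [10; 2, 2, 3, 2].

[10; 2, 2, 3, 2]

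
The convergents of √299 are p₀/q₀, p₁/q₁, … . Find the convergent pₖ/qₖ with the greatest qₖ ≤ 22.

121/7

√299 = [17; 3, 2, 3, 34, …] (period length 4).
Convergents:
  p_0/q_0 = 17/1
  p_1/q_1 = 52/3
  p_2/q_2 = 121/7
  p_3/q_3 = 415/24
q_2 = 7 ≤ 22 < 24 = q_3, so the answer is 121/7.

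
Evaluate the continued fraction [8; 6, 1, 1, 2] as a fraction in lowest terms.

269/33

Using pₖ = aₖpₖ₋₁ + pₖ₋₂ and qₖ = aₖqₖ₋₁ + qₖ₋₂:
  k=0: a=8, p=8, q=1
  k=1: a=6, p=49, q=6
  k=2: a=1, p=57, q=7
  k=3: a=1, p=106, q=13
  k=4: a=2, p=269, q=33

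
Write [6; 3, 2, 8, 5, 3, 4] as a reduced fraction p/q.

Using pₖ = aₖpₖ₋₁ + pₖ₋₂ and qₖ = aₖqₖ₋₁ + qₖ₋₂:
  k=0: a=6, p=6, q=1
  k=1: a=3, p=19, q=3
  k=2: a=2, p=44, q=7
  k=3: a=8, p=371, q=59
  k=4: a=5, p=1899, q=302
  k=5: a=3, p=6068, q=965
  k=6: a=4, p=26171, q=4162

26171/4162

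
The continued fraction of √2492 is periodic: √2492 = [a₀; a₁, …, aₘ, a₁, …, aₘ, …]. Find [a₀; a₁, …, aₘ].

a₀ = ⌊√2492⌋ = 49.
With m₀=0, d₀=1 and mₖ₊₁ = dₖaₖ − mₖ, dₖ₊₁ = (n − mₖ₊₁²)/dₖ, aₖ₊₁ = ⌊(a₀+mₖ₊₁)/dₖ₊₁⌋:
  k=1: m=49, d=91, a=1
  k=2: m=42, d=8, a=11
  k=3: m=46, d=47, a=2
  k=4: m=48, d=4, a=24
  k=5: m=48, d=47, a=2
  k=6: m=46, d=8, a=11
  k=7: m=42, d=91, a=1
  k=8: m=49, d=1, a=98
d=1 and a=2a₀=98 at k=8, so the next step gives (m, d) = (49, 91) again — its k=1 value — and the period has length 8.

[49; 1, 11, 2, 24, 2, 11, 1, 98]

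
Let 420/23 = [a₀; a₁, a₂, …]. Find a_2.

1

420 = 18·23 + 6   →  a_0 = 18
23 = 3·6 + 5   →  a_1 = 3
6 = 1·5 + 1   →  a_2 = 1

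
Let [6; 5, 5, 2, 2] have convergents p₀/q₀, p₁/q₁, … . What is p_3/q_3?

353/57

Using pₖ = aₖpₖ₋₁ + pₖ₋₂, qₖ = aₖqₖ₋₁ + qₖ₋₂ (with p₋₁=1, p₋₂=0, q₋₁=0, q₋₂=1):
  k=0: a=6, p=6, q=1
  k=1: a=5, p=31, q=5
  k=2: a=5, p=161, q=26
  k=3: a=2, p=353, q=57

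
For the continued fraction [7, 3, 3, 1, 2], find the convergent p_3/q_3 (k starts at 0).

Using pₖ = aₖpₖ₋₁ + pₖ₋₂, qₖ = aₖqₖ₋₁ + qₖ₋₂ (with p₋₁=1, p₋₂=0, q₋₁=0, q₋₂=1):
  k=0: a=7, p=7, q=1
  k=1: a=3, p=22, q=3
  k=2: a=3, p=73, q=10
  k=3: a=1, p=95, q=13

95/13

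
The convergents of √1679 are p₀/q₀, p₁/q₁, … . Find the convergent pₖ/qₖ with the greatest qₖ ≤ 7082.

√1679 = [40; 1, 39, 1, 80, …] (period length 4).
Convergents:
  p_0/q_0 = 40/1
  p_1/q_1 = 41/1
  p_2/q_2 = 1639/40
  p_3/q_3 = 1680/41
  p_4/q_4 = 136039/3320
  p_5/q_5 = 137719/3361
  p_6/q_6 = 5507080/134399
q_5 = 3361 ≤ 7082 < 134399 = q_6, so the answer is 137719/3361.

137719/3361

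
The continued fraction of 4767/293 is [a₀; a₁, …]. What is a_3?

4767 = 16·293 + 79   →  a_0 = 16
293 = 3·79 + 56   →  a_1 = 3
79 = 1·56 + 23   →  a_2 = 1
56 = 2·23 + 10   →  a_3 = 2

2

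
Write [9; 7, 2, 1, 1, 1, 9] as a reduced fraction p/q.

Using pₖ = aₖpₖ₋₁ + pₖ₋₂ and qₖ = aₖqₖ₋₁ + qₖ₋₂:
  k=0: a=9, p=9, q=1
  k=1: a=7, p=64, q=7
  k=2: a=2, p=137, q=15
  k=3: a=1, p=201, q=22
  k=4: a=1, p=338, q=37
  k=5: a=1, p=539, q=59
  k=6: a=9, p=5189, q=568

5189/568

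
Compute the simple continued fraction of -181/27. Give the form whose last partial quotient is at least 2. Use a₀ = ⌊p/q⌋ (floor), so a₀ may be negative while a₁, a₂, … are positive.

-181 = -7*27 + 8
27 = 3*8 + 3
8 = 2*3 + 2
3 = 1*2 + 1
2 = 2*1 + 0  (stop)
So -181/27 = [-7; 3, 2, 1, 2].

[-7; 3, 2, 1, 2]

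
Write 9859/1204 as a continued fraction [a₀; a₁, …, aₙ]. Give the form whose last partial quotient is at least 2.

[8; 5, 3, 3, 2, 4, 2]

9859 = 8·1204 + 227
1204 = 5·227 + 69
227 = 3·69 + 20
69 = 3·20 + 9
20 = 2·9 + 2
9 = 4·2 + 1
2 = 2·1 + 0  (stop)
So 9859/1204 = [8; 5, 3, 3, 2, 4, 2].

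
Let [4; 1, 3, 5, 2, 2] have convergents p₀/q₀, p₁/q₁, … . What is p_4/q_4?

219/46

Using pₖ = aₖpₖ₋₁ + pₖ₋₂, qₖ = aₖqₖ₋₁ + qₖ₋₂ (with p₋₁=1, p₋₂=0, q₋₁=0, q₋₂=1):
  k=0: a=4, p=4, q=1
  k=1: a=1, p=5, q=1
  k=2: a=3, p=19, q=4
  k=3: a=5, p=100, q=21
  k=4: a=2, p=219, q=46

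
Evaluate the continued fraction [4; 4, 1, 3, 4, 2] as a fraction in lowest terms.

Using pₖ = aₖpₖ₋₁ + pₖ₋₂ and qₖ = aₖqₖ₋₁ + qₖ₋₂:
  k=0: a=4, p=4, q=1
  k=1: a=4, p=17, q=4
  k=2: a=1, p=21, q=5
  k=3: a=3, p=80, q=19
  k=4: a=4, p=341, q=81
  k=5: a=2, p=762, q=181

762/181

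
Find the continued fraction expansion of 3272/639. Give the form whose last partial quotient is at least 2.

3272 = 5×639 + 77
639 = 8×77 + 23
77 = 3×23 + 8
23 = 2×8 + 7
8 = 1×7 + 1
7 = 7×1 + 0  (stop)
So 3272/639 = [5; 8, 3, 2, 1, 7].

[5; 8, 3, 2, 1, 7]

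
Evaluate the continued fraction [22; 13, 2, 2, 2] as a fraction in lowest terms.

Fold from the inside: start with 2/1.
  2 + 1/2 = 5/2
  2 + 2/5 = 12/5
  13 + 5/12 = 161/12
  22 + 12/161 = 3554/161

3554/161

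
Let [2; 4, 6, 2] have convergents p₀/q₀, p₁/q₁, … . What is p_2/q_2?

56/25

Using pₖ = aₖpₖ₋₁ + pₖ₋₂, qₖ = aₖqₖ₋₁ + qₖ₋₂ (with p₋₁=1, p₋₂=0, q₋₁=0, q₋₂=1):
  k=0: a=2, p=2, q=1
  k=1: a=4, p=9, q=4
  k=2: a=6, p=56, q=25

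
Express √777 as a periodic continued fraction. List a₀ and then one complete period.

a₀ = ⌊√777⌋ = 27.
With m₀=0, d₀=1 and mₖ₊₁ = dₖaₖ − mₖ, dₖ₊₁ = (n − mₖ₊₁²)/dₖ, aₖ₊₁ = ⌊(a₀+mₖ₊₁)/dₖ₊₁⌋:
  k=1: m=27, d=48, a=1
  k=2: m=21, d=7, a=6
  k=3: m=21, d=48, a=1
  k=4: m=27, d=1, a=54
d=1 and a=2a₀=54 at k=4, so the next step gives (m, d) = (27, 48) again — its k=1 value — and the period has length 4.

[27; 1, 6, 1, 54]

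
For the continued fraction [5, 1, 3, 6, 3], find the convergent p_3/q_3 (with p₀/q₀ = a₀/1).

Using pₖ = aₖpₖ₋₁ + pₖ₋₂, qₖ = aₖqₖ₋₁ + qₖ₋₂ (with p₋₁=1, p₋₂=0, q₋₁=0, q₋₂=1):
  k=0: a=5, p=5, q=1
  k=1: a=1, p=6, q=1
  k=2: a=3, p=23, q=4
  k=3: a=6, p=144, q=25

144/25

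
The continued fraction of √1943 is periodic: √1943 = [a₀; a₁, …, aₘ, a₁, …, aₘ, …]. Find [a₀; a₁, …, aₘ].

a₀ = ⌊√1943⌋ = 44.

[44; 12, 1, 1, 2, 1, 1, 12, 88]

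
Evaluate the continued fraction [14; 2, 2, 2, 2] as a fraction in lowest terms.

Fold from the inside: start with 2/1.
  2 + 1/2 = 5/2
  2 + 2/5 = 12/5
  2 + 5/12 = 29/12
  14 + 12/29 = 418/29

418/29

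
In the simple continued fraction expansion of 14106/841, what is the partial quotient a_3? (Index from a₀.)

14106 = 16·841 + 650   →  a_0 = 16
841 = 1·650 + 191   →  a_1 = 1
650 = 3·191 + 77   →  a_2 = 3
191 = 2·77 + 37   →  a_3 = 2

2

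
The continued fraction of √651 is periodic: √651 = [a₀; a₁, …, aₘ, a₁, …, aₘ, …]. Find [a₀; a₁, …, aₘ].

[25; 1, 1, 16, 1, 1, 50]

a₀ = ⌊√651⌋ = 25.
With m₀=0, d₀=1 and mₖ₊₁ = dₖaₖ − mₖ, dₖ₊₁ = (n − mₖ₊₁²)/dₖ, aₖ₊₁ = ⌊(a₀+mₖ₊₁)/dₖ₊₁⌋:
  k=1: m=25, d=26, a=1
  k=2: m=1, d=25, a=1
  k=3: m=24, d=3, a=16
  k=4: m=24, d=25, a=1
  k=5: m=1, d=26, a=1
  k=6: m=25, d=1, a=50
d=1 and a=2a₀=50 at k=6, so the next step gives (m, d) = (25, 26) again — its k=1 value — and the period has length 6.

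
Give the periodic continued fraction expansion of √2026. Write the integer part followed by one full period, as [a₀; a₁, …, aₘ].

a₀ = ⌊√2026⌋ = 45.
With m₀=0, d₀=1 and mₖ₊₁ = dₖaₖ − mₖ, dₖ₊₁ = (n − mₖ₊₁²)/dₖ, aₖ₊₁ = ⌊(a₀+mₖ₊₁)/dₖ₊₁⌋:
  k=1: m=45, d=1, a=90
d=1 and a=2a₀=90 at k=1, so the next step gives (m, d) = (45, 1) again — its k=1 value — and the period has length 1.

[45; 90]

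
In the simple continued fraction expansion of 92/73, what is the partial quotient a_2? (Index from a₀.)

92 = 1·73 + 19   →  a_0 = 1
73 = 3·19 + 16   →  a_1 = 3
19 = 1·16 + 3   →  a_2 = 1

1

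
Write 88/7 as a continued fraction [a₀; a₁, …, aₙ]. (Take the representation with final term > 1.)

88 = 12*7 + 4
7 = 1*4 + 3
4 = 1*3 + 1
3 = 3*1 + 0  (stop)
So 88/7 = [12; 1, 1, 3].

[12; 1, 1, 3]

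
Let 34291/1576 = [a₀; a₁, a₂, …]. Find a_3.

7

34291 = 21·1576 + 1195   →  a_0 = 21
1576 = 1·1195 + 381   →  a_1 = 1
1195 = 3·381 + 52   →  a_2 = 3
381 = 7·52 + 17   →  a_3 = 7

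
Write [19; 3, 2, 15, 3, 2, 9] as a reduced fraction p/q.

Using pₖ = aₖpₖ₋₁ + pₖ₋₂ and qₖ = aₖqₖ₋₁ + qₖ₋₂:
  k=0: a=19, p=19, q=1
  k=1: a=3, p=58, q=3
  k=2: a=2, p=135, q=7
  k=3: a=15, p=2083, q=108
  k=4: a=3, p=6384, q=331
  k=5: a=2, p=14851, q=770
  k=6: a=9, p=140043, q=7261

140043/7261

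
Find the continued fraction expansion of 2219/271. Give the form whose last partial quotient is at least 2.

[8; 5, 3, 5, 3]

2219 = 8·271 + 51
271 = 5·51 + 16
51 = 3·16 + 3
16 = 5·3 + 1
3 = 3·1 + 0  (stop)
So 2219/271 = [8; 5, 3, 5, 3].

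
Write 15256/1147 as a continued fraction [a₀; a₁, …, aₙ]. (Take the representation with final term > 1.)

15256 = 13*1147 + 345
1147 = 3*345 + 112
345 = 3*112 + 9
112 = 12*9 + 4
9 = 2*4 + 1
4 = 4*1 + 0  (stop)
So 15256/1147 = [13; 3, 3, 12, 2, 4].

[13; 3, 3, 12, 2, 4]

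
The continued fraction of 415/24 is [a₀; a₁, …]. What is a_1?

415 = 17·24 + 7   →  a_0 = 17
24 = 3·7 + 3   →  a_1 = 3

3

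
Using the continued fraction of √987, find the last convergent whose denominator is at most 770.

23531/749

√987 = [31; 2, 2, 2, 62, …] (period length 4).
Convergents:
  p_0/q_0 = 31/1
  p_1/q_1 = 63/2
  p_2/q_2 = 157/5
  p_3/q_3 = 377/12
  p_4/q_4 = 23531/749
  p_5/q_5 = 47439/1510
q_4 = 749 ≤ 770 < 1510 = q_5, so the answer is 23531/749.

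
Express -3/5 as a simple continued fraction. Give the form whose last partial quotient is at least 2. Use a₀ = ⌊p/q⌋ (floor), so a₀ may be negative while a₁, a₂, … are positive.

[-1; 2, 2]

-3 = -1×5 + 2
5 = 2×2 + 1
2 = 2×1 + 0  (stop)
So -3/5 = [-1; 2, 2].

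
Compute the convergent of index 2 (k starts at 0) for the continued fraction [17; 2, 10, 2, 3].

Using pₖ = aₖpₖ₋₁ + pₖ₋₂, qₖ = aₖqₖ₋₁ + qₖ₋₂ (with p₋₁=1, p₋₂=0, q₋₁=0, q₋₂=1):
  k=0: a=17, p=17, q=1
  k=1: a=2, p=35, q=2
  k=2: a=10, p=367, q=21

367/21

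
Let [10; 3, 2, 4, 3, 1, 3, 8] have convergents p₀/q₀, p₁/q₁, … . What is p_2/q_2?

72/7

Using pₖ = aₖpₖ₋₁ + pₖ₋₂, qₖ = aₖqₖ₋₁ + qₖ₋₂ (with p₋₁=1, p₋₂=0, q₋₁=0, q₋₂=1):
  k=0: a=10, p=10, q=1
  k=1: a=3, p=31, q=3
  k=2: a=2, p=72, q=7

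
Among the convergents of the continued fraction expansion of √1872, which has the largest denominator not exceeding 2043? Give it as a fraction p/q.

√1872 = [43; 3, 1, 3, 86, …] (period length 4).
Convergents:
  p_0/q_0 = 43/1
  p_1/q_1 = 130/3
  p_2/q_2 = 173/4
  p_3/q_3 = 649/15
  p_4/q_4 = 55987/1294
  p_5/q_5 = 168610/3897
q_4 = 1294 ≤ 2043 < 3897 = q_5, so the answer is 55987/1294.

55987/1294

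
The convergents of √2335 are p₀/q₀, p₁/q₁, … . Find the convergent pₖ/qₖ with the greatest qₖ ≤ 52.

1353/28

√2335 = [48; 3, 9, 3, 96, …] (period length 4).
Convergents:
  p_0/q_0 = 48/1
  p_1/q_1 = 145/3
  p_2/q_2 = 1353/28
  p_3/q_3 = 4204/87
q_2 = 28 ≤ 52 < 87 = q_3, so the answer is 1353/28.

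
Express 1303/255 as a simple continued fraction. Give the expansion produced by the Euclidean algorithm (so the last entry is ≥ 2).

1303 = 5*255 + 28
255 = 9*28 + 3
28 = 9*3 + 1
3 = 3*1 + 0  (stop)
So 1303/255 = [5; 9, 9, 3].

[5; 9, 9, 3]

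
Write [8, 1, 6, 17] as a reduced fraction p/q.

1063/120

Fold from the inside: start with 17/1.
  6 + 1/17 = 103/17
  1 + 17/103 = 120/103
  8 + 103/120 = 1063/120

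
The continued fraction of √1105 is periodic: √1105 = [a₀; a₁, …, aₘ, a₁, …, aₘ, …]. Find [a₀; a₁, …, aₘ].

[33; 4, 7, 7, 4, 66]

a₀ = ⌊√1105⌋ = 33.
With m₀=0, d₀=1 and mₖ₊₁ = dₖaₖ − mₖ, dₖ₊₁ = (n − mₖ₊₁²)/dₖ, aₖ₊₁ = ⌊(a₀+mₖ₊₁)/dₖ₊₁⌋:
  k=1: m=33, d=16, a=4
  k=2: m=31, d=9, a=7
  k=3: m=32, d=9, a=7
  k=4: m=31, d=16, a=4
  k=5: m=33, d=1, a=66
d=1 and a=2a₀=66 at k=5, so the next step gives (m, d) = (33, 16) again — its k=1 value — and the period has length 5.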